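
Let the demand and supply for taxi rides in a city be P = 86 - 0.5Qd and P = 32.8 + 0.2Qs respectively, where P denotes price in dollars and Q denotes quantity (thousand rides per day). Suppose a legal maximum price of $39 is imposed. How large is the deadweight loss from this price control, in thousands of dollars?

708.75

Rearranging demand gives Qd = 172 - 2P; rearranging supply gives Qs = 5P - 164. Setting quantity demanded equal to quantity supplied, 172 - 2P = 5P - 164, gives P* = 48 and Q* = 76.
Because the ceiling (39) lies below the market-clearing price, it is binding.
At P = 39: Qd = 172 - 2·39 = 94 and Qs = 5·39 - 164 = 31.
Quantity traded falls to 31. At Q = 31 the demand price is (172 - 31)/2 = 70.5 and the supply price is (164 + 31)/5 = 39.
Deadweight loss = ½ · (70.5 - 39) · (76 - 31) = ½ · 31.5 · 45 = 708.75.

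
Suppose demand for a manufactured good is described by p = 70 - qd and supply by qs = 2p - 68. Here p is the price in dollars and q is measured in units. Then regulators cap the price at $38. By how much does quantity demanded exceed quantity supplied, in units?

24

Rearranging demand gives qd = 70 - p. In a free market, 70 - p = 2p - 68 gives the equilibrium p* = 46, q* = 24.
Since 38 < 46, the ceiling is binding.
At p = 38: qd = 70 - 38 = 32 and qs = 2·38 - 68 = 8.
Shortage = qd - qs = 32 - 8 = 24.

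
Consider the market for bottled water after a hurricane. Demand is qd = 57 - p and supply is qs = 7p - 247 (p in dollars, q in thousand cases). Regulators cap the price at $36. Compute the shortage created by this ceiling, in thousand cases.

16

Equilibrium: 57 - p = 7p - 247, so 304 = 8p and p* = 38, q* = 19.
The ceiling of 36 is below the equilibrium price 38, so it binds.
At p = 36: qd = 57 - 36 = 21 and qs = 7·36 - 247 = 5.
Shortage = qd - qs = 21 - 5 = 16.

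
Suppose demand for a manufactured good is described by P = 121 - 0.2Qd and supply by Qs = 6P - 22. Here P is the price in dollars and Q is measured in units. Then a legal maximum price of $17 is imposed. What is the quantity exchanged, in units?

80

Rearranging demand gives Qd = 605 - 5P. Setting quantity demanded equal to quantity supplied, 605 - 5P = 6P - 22, gives P* = 57 and Q* = 320.
The ceiling of 17 is below the equilibrium price 57, so it binds.
At P = 17: Qd = 605 - 5·17 = 520 and Qs = 6·17 - 22 = 80.
The quantity actually transacted is the short side, supply: 80.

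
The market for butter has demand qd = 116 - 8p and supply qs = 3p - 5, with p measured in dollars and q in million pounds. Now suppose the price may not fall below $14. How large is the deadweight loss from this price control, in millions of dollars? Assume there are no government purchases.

132

Without the control the market clears where 116 - 8p = 3p - 5, i.e. p* = 11 and q* = 28.
Because the floor (14) lies above the market-clearing price, it is binding.
At p = 14: qd = 116 - 8·14 = 4 and qs = 3·14 - 5 = 37.
Quantity traded falls to 4. At q = 4 the demand price is (116 - 4)/8 = 14 and the supply price is (5 + 4)/3 = 3.
Deadweight loss = ½ · (14 - 3) · (28 - 4) = ½ · 11 · 24 = 132.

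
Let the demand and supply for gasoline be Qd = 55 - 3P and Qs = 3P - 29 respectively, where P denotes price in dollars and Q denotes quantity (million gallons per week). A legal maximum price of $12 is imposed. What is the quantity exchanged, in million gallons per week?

7

Without the control the market clears where 55 - 3P = 3P - 29, i.e. P* = 14 and Q* = 13.
Because the ceiling (12) lies below the market-clearing price, it is binding.
At P = 12: Qd = 55 - 3·12 = 19 and Qs = 3·12 - 29 = 7.
The quantity actually transacted is the short side, supply: 7.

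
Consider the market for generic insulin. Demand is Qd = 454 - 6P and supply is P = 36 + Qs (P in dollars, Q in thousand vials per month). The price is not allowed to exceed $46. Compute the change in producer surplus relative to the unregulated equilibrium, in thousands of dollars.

Rearranging supply gives Qs = P - 36. Equilibrium: 454 - 6P = P - 36, so 490 = 7P and P* = 70, Q* = 34.
Since 46 < 70, the ceiling is binding.
At P = 46: Qd = 454 - 6·46 = 178 and Qs = 46 - 36 = 10.
Producer surplus without the control is ½ · (70 - 36) · 34 = 578.
With the ceiling, producers sell 10 units at 46, so PS = ½ · (46 - 36) · 10 = 50.
Change in producer surplus = 50 - 578 = -528.

-528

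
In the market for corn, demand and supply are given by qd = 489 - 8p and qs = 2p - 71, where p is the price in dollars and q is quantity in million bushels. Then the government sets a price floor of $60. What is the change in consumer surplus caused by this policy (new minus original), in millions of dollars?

In a free market, 489 - 8p = 2p - 71 gives the equilibrium p* = 56, q* = 41.
Since 60 > 56, the floor is binding.
At p = 60: qd = 489 - 8·60 = 9 and qs = 2·60 - 71 = 49.
Consumer surplus without the control is ½ · (61.125 - 56) · 41 = 105.0625.
With the floor, consumers buy 9 units at 60, so CS = ½ · (61.125 - 60) · 9 = 5.0625.
Change in consumer surplus = 5.0625 - 105.0625 = -100.

-100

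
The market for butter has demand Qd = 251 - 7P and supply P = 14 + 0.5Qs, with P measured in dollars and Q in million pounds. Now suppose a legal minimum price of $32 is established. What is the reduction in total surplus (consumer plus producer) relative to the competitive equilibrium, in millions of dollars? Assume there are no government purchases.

15.75

Rearranging supply gives Qs = 2P - 28. Equilibrium: 251 - 7P = 2P - 28, so 279 = 9P and P* = 31, Q* = 34.
Because the floor (32) lies above the market-clearing price, it is binding.
At P = 32: Qd = 251 - 7·32 = 27 and Qs = 2·32 - 28 = 36.
Quantity traded falls to 27. At Q = 27 the demand price is (251 - 27)/7 = 32 and the supply price is (28 + 27)/2 = 27.5.
Deadweight loss = ½ · (32 - 27.5) · (34 - 27) = ½ · 4.5 · 7 = 15.75.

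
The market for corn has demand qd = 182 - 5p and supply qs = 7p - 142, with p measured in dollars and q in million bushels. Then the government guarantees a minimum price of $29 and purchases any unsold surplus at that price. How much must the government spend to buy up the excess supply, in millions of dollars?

696

Equilibrium: 182 - 5p = 7p - 142, so 324 = 12p and p* = 27, q* = 47.
Since 29 > 27, the floor is binding.
At p = 29: qd = 182 - 5·29 = 37 and qs = 7·29 - 142 = 61.
Surplus = qs - qd = 24.
Government expenditure = surplus × support price = 24 × 29 = 696.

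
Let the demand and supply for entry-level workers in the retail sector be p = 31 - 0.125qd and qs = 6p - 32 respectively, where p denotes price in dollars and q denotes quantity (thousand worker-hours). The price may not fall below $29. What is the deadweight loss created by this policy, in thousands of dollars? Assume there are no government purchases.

Rearranging demand gives qd = 248 - 8p. Without the control the market clears where 248 - 8p = 6p - 32, i.e. p* = 20 and q* = 88.
Because the floor (29) lies above the market-clearing price, it is binding.
At p = 29: qd = 248 - 8·29 = 16 and qs = 6·29 - 32 = 142.
Quantity traded falls to 16. At q = 16 the demand price is (248 - 16)/8 = 29 and the supply price is (32 + 16)/6 = 8.
Deadweight loss = ½ · (29 - 8) · (88 - 16) = ½ · 21 · 72 = 756.

756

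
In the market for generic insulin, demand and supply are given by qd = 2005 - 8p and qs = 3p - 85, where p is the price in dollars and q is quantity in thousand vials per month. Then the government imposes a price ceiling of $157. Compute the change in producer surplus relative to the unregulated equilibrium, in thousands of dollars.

-14371.5

In a free market, 2005 - 8p = 3p - 85 gives the equilibrium p* = 190, q* = 485.
Because the ceiling (157) lies below the market-clearing price, it is binding.
At p = 157: qd = 2005 - 8·157 = 749 and qs = 3·157 - 85 = 386.
Producer surplus without the control is ½ · (190 - 85/3) · 485 = 235225/6.
With the ceiling, producers sell 386 units at 157, so PS = ½ · (157 - 85/3) · 386 = 74498/3.
Change in producer surplus = 74498/3 - 235225/6 = -14371.5.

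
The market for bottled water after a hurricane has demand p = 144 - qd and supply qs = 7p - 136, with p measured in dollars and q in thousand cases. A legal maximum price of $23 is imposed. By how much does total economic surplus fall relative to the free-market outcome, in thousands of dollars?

4032

Rearranging demand gives qd = 144 - p. Without the control the market clears where 144 - p = 7p - 136, i.e. p* = 35 and q* = 109.
The ceiling of 23 is below the equilibrium price 35, so it binds.
At p = 23: qd = 144 - 23 = 121 and qs = 7·23 - 136 = 25.
Quantity traded falls to 25. At q = 25 the demand price is 144 - 25 = 119 and the supply price is (136 + 25)/7 = 23.
Deadweight loss = ½ · (119 - 23) · (109 - 25) = ½ · 96 · 84 = 4032.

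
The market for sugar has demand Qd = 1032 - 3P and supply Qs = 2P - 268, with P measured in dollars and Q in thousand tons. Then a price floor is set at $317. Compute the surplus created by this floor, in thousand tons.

Setting quantity demanded equal to quantity supplied, 1032 - 3P = 2P - 268, gives P* = 260 and Q* = 252.
Because the floor (317) lies above the market-clearing price, it is binding.
At P = 317: Qd = 1032 - 3·317 = 81 and Qs = 2·317 - 268 = 366.
Surplus = Qs - Qd = 366 - 81 = 285.

285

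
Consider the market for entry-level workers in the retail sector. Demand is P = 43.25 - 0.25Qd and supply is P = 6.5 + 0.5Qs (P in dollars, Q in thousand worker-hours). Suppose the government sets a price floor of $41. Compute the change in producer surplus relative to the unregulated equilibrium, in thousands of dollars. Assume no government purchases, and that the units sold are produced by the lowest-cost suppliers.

-310

Rearranging demand gives Qd = 173 - 4P; rearranging supply gives Qs = 2P - 13. Without the control the market clears where 173 - 4P = 2P - 13, i.e. P* = 31 and Q* = 49.
Because the floor (41) lies above the market-clearing price, it is binding.
At P = 41: Qd = 173 - 4·41 = 9 and Qs = 2·41 - 13 = 69.
Producer surplus without the control is ½ · (31 - 6.5) · 49 = 600.25.
With the floor, 9 units are sold at 41. The supply price at Q = 9 is 11, so PS = ½ · [(41 - 6.5) + (41 - 11)] · 9 = 290.25.
Change in producer surplus = 290.25 - 600.25 = -310.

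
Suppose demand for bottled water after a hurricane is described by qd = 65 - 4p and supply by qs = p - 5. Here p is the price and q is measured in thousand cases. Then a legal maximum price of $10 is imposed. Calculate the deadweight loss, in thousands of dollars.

10

Equilibrium: 65 - 4p = p - 5, so 70 = 5p and p* = 14, q* = 9.
Because the ceiling (10) lies below the market-clearing price, it is binding.
At p = 10: qd = 65 - 4·10 = 25 and qs = 10 - 5 = 5.
Quantity traded falls to 5. At q = 5 the demand price is (65 - 5)/4 = 15 and the supply price is 5 + 5 = 10.
Deadweight loss = ½ · (15 - 10) · (9 - 5) = ½ · 5 · 4 = 10.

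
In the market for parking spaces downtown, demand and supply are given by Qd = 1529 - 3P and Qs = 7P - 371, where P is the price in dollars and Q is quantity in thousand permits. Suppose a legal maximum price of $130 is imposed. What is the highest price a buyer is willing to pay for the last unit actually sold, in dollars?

In a free market, 1529 - 3P = 7P - 371 gives the equilibrium P* = 190, Q* = 959.
Because the ceiling (130) lies below the market-clearing price, it is binding.
At P = 130: Qd = 1529 - 3·130 = 1139 and Qs = 7·130 - 371 = 539.
Only 539 units reach the market. On the demand curve, the marginal buyer's willingness to pay at Q = 539 is (1529 - 539)/3 = 330.

330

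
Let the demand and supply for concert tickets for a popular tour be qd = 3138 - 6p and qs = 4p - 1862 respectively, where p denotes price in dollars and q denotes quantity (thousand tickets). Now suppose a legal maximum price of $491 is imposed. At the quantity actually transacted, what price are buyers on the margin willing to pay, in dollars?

506

Equilibrium: 3138 - 6p = 4p - 1862, so 5000 = 10p and p* = 500, q* = 138.
The ceiling of 491 is below the equilibrium price 500, so it binds.
At p = 491: qd = 3138 - 6·491 = 192 and qs = 4·491 - 1862 = 102.
Only 102 units reach the market. On the demand curve, the marginal buyer's willingness to pay at q = 102 is (3138 - 102)/6 = 506.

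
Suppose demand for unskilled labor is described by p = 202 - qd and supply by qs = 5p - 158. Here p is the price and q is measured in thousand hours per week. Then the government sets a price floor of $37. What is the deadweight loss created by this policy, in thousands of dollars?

Rearranging demand gives qd = 202 - p. Equilibrium: 202 - p = 5p - 158, so 360 = 6p and p* = 60, q* = 142.
The floor of 37 is below the equilibrium price 60, so it is not binding; the market clears at p* = 60, q* = 142.
Since the control does not bind, no trades are prevented and deadweight loss is zero.

0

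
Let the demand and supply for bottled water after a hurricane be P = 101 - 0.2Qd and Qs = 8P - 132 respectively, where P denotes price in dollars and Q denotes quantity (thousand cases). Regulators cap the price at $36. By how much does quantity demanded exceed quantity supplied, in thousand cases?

Rearranging demand gives Qd = 505 - 5P. Equilibrium: 505 - 5P = 8P - 132, so 637 = 13P and P* = 49, Q* = 260.
Since 36 < 49, the ceiling is binding.
At P = 36: Qd = 505 - 5·36 = 325 and Qs = 8·36 - 132 = 156.
Shortage = Qd - Qs = 325 - 156 = 169.

169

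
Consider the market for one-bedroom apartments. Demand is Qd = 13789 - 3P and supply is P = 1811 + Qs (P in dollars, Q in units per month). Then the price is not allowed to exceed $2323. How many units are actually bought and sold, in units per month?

512

Rearranging supply gives Qs = P - 1811. Equilibrium: 13789 - 3P = P - 1811, so 15600 = 4P and P* = 3900, Q* = 2089.
Since 2323 < 3900, the ceiling is binding.
At P = 2323: Qd = 13789 - 3·2323 = 6820 and Qs = 2323 - 1811 = 512.
The quantity actually transacted is the short side, supply: 512.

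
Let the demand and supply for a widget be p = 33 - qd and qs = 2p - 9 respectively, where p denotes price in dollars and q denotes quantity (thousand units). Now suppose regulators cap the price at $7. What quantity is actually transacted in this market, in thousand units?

Rearranging demand gives qd = 33 - p. Equilibrium: 33 - p = 2p - 9, so 42 = 3p and p* = 14, q* = 19.
Because the ceiling (7) lies below the market-clearing price, it is binding.
At p = 7: qd = 33 - 7 = 26 and qs = 2·7 - 9 = 5.
The quantity actually transacted is the short side, supply: 5.

5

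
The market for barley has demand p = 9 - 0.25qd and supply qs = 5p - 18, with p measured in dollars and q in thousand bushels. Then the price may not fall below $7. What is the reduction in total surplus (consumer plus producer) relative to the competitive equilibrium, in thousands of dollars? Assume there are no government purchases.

Rearranging demand gives qd = 36 - 4p. Equilibrium: 36 - 4p = 5p - 18, so 54 = 9p and p* = 6, q* = 12.
Since 7 > 6, the floor is binding.
At p = 7: qd = 36 - 4·7 = 8 and qs = 5·7 - 18 = 17.
Quantity traded falls to 8. At q = 8 the demand price is (36 - 8)/4 = 7 and the supply price is (18 + 8)/5 = 5.2.
Deadweight loss = ½ · (7 - 5.2) · (12 - 8) = ½ · 1.8 · 4 = 3.6.

3.6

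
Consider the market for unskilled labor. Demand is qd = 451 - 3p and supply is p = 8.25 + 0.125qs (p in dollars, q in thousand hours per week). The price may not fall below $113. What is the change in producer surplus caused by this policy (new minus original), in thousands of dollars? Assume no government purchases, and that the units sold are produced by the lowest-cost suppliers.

4941.75

Rearranging supply gives qs = 8p - 66. Equilibrium: 451 - 3p = 8p - 66, so 517 = 11p and p* = 47, q* = 310.
Since 113 > 47, the floor is binding.
At p = 113: qd = 451 - 3·113 = 112 and qs = 8·113 - 66 = 838.
Producer surplus without the control is ½ · (47 - 8.25) · 310 = 6006.25.
With the floor, 112 units are sold at 113. The supply price at q = 112 is 22.25, so PS = ½ · [(113 - 8.25) + (113 - 22.25)] · 112 = 10948.
Change in producer surplus = 10948 - 6006.25 = 4941.75.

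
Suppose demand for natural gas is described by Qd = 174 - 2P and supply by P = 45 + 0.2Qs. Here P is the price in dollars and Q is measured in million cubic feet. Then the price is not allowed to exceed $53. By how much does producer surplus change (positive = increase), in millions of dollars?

Rearranging supply gives Qs = 5P - 225. Setting quantity demanded equal to quantity supplied, 174 - 2P = 5P - 225, gives P* = 57 and Q* = 60.
The ceiling of 53 is below the equilibrium price 57, so it binds.
At P = 53: Qd = 174 - 2·53 = 68 and Qs = 5·53 - 225 = 40.
Producer surplus without the control is ½ · (57 - 45) · 60 = 360.
With the ceiling, producers sell 40 units at 53, so PS = ½ · (53 - 45) · 40 = 160.
Change in producer surplus = 160 - 360 = -200.

-200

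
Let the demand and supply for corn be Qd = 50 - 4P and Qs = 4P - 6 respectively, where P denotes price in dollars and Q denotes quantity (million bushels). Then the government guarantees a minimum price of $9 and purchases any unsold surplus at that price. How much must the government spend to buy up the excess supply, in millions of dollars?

Equilibrium: 50 - 4P = 4P - 6, so 56 = 8P and P* = 7, Q* = 22.
The floor of 9 is above the equilibrium price 7, so it binds.
At P = 9: Qd = 50 - 4·9 = 14 and Qs = 4·9 - 6 = 30.
Surplus = Qs - Qd = 16.
Government expenditure = surplus × support price = 16 × 9 = 144.

144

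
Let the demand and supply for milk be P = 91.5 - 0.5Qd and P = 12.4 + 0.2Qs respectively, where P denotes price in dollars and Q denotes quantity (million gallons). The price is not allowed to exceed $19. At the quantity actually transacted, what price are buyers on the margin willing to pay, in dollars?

Rearranging demand gives Qd = 183 - 2P; rearranging supply gives Qs = 5P - 62. Setting quantity demanded equal to quantity supplied, 183 - 2P = 5P - 62, gives P* = 35 and Q* = 113.
Since 19 < 35, the ceiling is binding.
At P = 19: Qd = 183 - 2·19 = 145 and Qs = 5·19 - 62 = 33.
Only 33 units reach the market. On the demand curve, the marginal buyer's willingness to pay at Q = 33 is (183 - 33)/2 = 75.

75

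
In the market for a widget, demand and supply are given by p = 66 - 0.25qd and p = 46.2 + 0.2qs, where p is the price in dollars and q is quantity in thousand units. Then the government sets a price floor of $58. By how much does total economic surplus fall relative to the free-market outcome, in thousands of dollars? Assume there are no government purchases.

32.4

Rearranging demand gives qd = 264 - 4p; rearranging supply gives qs = 5p - 231. Setting quantity demanded equal to quantity supplied, 264 - 4p = 5p - 231, gives p* = 55 and q* = 44.
The floor of 58 is above the equilibrium price 55, so it binds.
At p = 58: qd = 264 - 4·58 = 32 and qs = 5·58 - 231 = 59.
Quantity traded falls to 32. At q = 32 the demand price is (264 - 32)/4 = 58 and the supply price is (231 + 32)/5 = 52.6.
Deadweight loss = ½ · (58 - 52.6) · (44 - 32) = ½ · 5.4 · 12 = 32.4.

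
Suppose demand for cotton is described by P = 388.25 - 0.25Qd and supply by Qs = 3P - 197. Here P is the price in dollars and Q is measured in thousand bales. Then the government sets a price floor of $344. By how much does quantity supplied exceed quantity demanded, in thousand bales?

Rearranging demand gives Qd = 1553 - 4P. Without the control the market clears where 1553 - 4P = 3P - 197, i.e. P* = 250 and Q* = 553.
The floor of 344 is above the equilibrium price 250, so it binds.
At P = 344: Qd = 1553 - 4·344 = 177 and Qs = 3·344 - 197 = 835.
Surplus = Qs - Qd = 835 - 177 = 658.

658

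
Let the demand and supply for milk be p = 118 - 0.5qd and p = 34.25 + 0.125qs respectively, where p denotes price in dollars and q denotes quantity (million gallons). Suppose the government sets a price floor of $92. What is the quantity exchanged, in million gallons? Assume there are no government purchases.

Rearranging demand gives qd = 236 - 2p; rearranging supply gives qs = 8p - 274. In a free market, 236 - 2p = 8p - 274 gives the equilibrium p* = 51, q* = 134.
The floor of 92 is above the equilibrium price 51, so it binds.
At p = 92: qd = 236 - 2·92 = 52 and qs = 8·92 - 274 = 462.
The quantity actually transacted is the short side, demand: 52.

52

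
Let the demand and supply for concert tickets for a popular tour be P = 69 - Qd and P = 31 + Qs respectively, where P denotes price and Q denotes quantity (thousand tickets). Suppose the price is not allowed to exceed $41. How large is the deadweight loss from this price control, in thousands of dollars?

Rearranging demand gives Qd = 69 - P; rearranging supply gives Qs = P - 31. Equilibrium: 69 - P = P - 31, so 100 = 2P and P* = 50, Q* = 19.
Since 41 < 50, the ceiling is binding.
At P = 41: Qd = 69 - 41 = 28 and Qs = 41 - 31 = 10.
Quantity traded falls to 10. At Q = 10 the demand price is 69 - 10 = 59 and the supply price is 31 + 10 = 41.
Deadweight loss = ½ · (59 - 41) · (19 - 10) = ½ · 18 · 9 = 81.

81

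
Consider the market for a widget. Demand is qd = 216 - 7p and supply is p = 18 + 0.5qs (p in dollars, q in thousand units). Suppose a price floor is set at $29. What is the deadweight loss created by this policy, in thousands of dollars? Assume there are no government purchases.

15.75

Rearranging supply gives qs = 2p - 36. Setting quantity demanded equal to quantity supplied, 216 - 7p = 2p - 36, gives p* = 28 and q* = 20.
Since 29 > 28, the floor is binding.
At p = 29: qd = 216 - 7·29 = 13 and qs = 2·29 - 36 = 22.
Quantity traded falls to 13. At q = 13 the demand price is (216 - 13)/7 = 29 and the supply price is (36 + 13)/2 = 24.5.
Deadweight loss = ½ · (29 - 24.5) · (20 - 13) = ½ · 4.5 · 7 = 15.75.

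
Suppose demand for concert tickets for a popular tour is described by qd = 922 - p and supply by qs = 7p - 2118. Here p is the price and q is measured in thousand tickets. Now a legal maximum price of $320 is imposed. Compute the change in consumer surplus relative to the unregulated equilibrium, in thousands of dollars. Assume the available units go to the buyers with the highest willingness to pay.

-80880

Without the control the market clears where 922 - p = 7p - 2118, i.e. p* = 380 and q* = 542.
The ceiling of 320 is below the equilibrium price 380, so it binds.
At p = 320: qd = 922 - 320 = 602 and qs = 7·320 - 2118 = 122.
Consumer surplus without the control is ½ · (922 - 380) · 542 = 146882.
With the ceiling, 122 units are sold at 320 (assume they go to the highest-value buyers). The demand price at q = 122 is 800, so CS = ½ · [(922 - 320) + (800 - 320)] · 122 = 66002.
Change in consumer surplus = 66002 - 146882 = -80880.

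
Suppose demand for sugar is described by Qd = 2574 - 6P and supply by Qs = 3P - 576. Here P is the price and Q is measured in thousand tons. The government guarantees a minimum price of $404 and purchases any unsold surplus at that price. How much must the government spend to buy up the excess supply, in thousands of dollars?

196344

Without the control the market clears where 2574 - 6P = 3P - 576, i.e. P* = 350 and Q* = 474.
The floor of 404 is above the equilibrium price 350, so it binds.
At P = 404: Qd = 2574 - 6·404 = 150 and Qs = 3·404 - 576 = 636.
Surplus = Qs - Qd = 486.
Government expenditure = surplus × support price = 486 × 404 = 196344.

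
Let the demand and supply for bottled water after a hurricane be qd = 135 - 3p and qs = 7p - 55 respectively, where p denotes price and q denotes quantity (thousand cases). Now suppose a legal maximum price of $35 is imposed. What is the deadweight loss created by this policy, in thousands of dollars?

Equilibrium: 135 - 3p = 7p - 55, so 190 = 10p and p* = 19, q* = 78.
Since 35 is above p* = 19, the ceiling does not bind and the free-market outcome prevails.
Since the control does not bind, no trades are prevented and deadweight loss is zero.

0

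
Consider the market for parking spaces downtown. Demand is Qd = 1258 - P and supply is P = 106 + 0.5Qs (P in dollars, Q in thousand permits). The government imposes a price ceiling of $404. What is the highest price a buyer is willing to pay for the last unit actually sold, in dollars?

662

Rearranging supply gives Qs = 2P - 212. In a free market, 1258 - P = 2P - 212 gives the equilibrium P* = 490, Q* = 768.
The ceiling of 404 is below the equilibrium price 490, so it binds.
At P = 404: Qd = 1258 - 404 = 854 and Qs = 2·404 - 212 = 596.
Only 596 units reach the market. On the demand curve, the marginal buyer's willingness to pay at Q = 596 is (1258 - 596) = 662.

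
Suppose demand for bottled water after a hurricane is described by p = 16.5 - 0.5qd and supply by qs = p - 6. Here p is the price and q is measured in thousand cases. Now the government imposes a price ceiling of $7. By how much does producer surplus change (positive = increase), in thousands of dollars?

-24

Rearranging demand gives qd = 33 - 2p. Without the control the market clears where 33 - 2p = p - 6, i.e. p* = 13 and q* = 7.
Since 7 < 13, the ceiling is binding.
At p = 7: qd = 33 - 2·7 = 19 and qs = 7 - 6 = 1.
Producer surplus without the control is ½ · (13 - 6) · 7 = 24.5.
With the ceiling, producers sell 1 units at 7, so PS = ½ · (7 - 6) · 1 = 0.5.
Change in producer surplus = 0.5 - 24.5 = -24.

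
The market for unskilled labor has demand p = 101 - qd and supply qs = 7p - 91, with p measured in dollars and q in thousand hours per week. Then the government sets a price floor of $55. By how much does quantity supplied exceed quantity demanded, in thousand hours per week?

Rearranging demand gives qd = 101 - p. Equilibrium: 101 - p = 7p - 91, so 192 = 8p and p* = 24, q* = 77.
Since 55 > 24, the floor is binding.
At p = 55: qd = 101 - 55 = 46 and qs = 7·55 - 91 = 294.
Surplus = qs - qd = 294 - 46 = 248.

248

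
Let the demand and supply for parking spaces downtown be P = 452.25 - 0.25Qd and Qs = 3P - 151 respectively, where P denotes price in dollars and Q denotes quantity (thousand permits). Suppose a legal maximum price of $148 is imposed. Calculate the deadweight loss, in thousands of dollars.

45738

Rearranging demand gives Qd = 1809 - 4P. In a free market, 1809 - 4P = 3P - 151 gives the equilibrium P* = 280, Q* = 689.
Since 148 < 280, the ceiling is binding.
At P = 148: Qd = 1809 - 4·148 = 1217 and Qs = 3·148 - 151 = 293.
Quantity traded falls to 293. At Q = 293 the demand price is (1809 - 293)/4 = 379 and the supply price is (151 + 293)/3 = 148.
Deadweight loss = ½ · (379 - 148) · (689 - 293) = ½ · 231 · 396 = 45738.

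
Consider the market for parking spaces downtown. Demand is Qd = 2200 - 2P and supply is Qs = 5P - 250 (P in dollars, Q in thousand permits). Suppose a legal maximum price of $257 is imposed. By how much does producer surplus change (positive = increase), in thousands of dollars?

Without the control the market clears where 2200 - 2P = 5P - 250, i.e. P* = 350 and Q* = 1500.
Since 257 < 350, the ceiling is binding.
At P = 257: Qd = 2200 - 2·257 = 1686 and Qs = 5·257 - 250 = 1035.
Producer surplus without the control is ½ · (350 - 50) · 1500 = 225000.
With the ceiling, producers sell 1035 units at 257, so PS = ½ · (257 - 50) · 1035 = 107122.5.
Change in producer surplus = 107122.5 - 225000 = -117877.5.

-117877.5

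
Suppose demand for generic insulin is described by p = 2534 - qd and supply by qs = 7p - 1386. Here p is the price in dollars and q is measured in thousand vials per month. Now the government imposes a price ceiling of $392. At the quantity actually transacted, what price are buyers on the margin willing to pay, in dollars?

Rearranging demand gives qd = 2534 - p. Setting quantity demanded equal to quantity supplied, 2534 - p = 7p - 1386, gives p* = 490 and q* = 2044.
Since 392 < 490, the ceiling is binding.
At p = 392: qd = 2534 - 392 = 2142 and qs = 7·392 - 1386 = 1358.
Only 1358 units reach the market. On the demand curve, the marginal buyer's willingness to pay at q = 1358 is (2534 - 1358) = 1176.

1176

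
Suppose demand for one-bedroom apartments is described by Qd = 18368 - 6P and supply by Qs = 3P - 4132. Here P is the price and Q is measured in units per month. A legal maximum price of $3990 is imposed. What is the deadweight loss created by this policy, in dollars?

Equilibrium: 18368 - 6P = 3P - 4132, so 22500 = 9P and P* = 2500, Q* = 3368.
Since 3990 is above P* = 2500, the ceiling does not bind and the free-market outcome prevails.
Since the control does not bind, no trades are prevented and deadweight loss is zero.

0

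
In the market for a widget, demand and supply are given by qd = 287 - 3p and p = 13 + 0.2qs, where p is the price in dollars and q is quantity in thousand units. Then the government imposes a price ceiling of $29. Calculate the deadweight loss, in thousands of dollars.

Rearranging supply gives qs = 5p - 65. In a free market, 287 - 3p = 5p - 65 gives the equilibrium p* = 44, q* = 155.
Since 29 < 44, the ceiling is binding.
At p = 29: qd = 287 - 3·29 = 200 and qs = 5·29 - 65 = 80.
Quantity traded falls to 80. At q = 80 the demand price is (287 - 80)/3 = 69 and the supply price is (65 + 80)/5 = 29.
Deadweight loss = ½ · (69 - 29) · (155 - 80) = ½ · 40 · 75 = 1500.

1500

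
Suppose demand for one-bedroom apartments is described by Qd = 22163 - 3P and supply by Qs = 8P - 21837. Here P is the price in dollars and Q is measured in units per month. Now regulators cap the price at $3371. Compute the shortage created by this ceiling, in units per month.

6919

Without the control the market clears where 22163 - 3P = 8P - 21837, i.e. P* = 4000 and Q* = 10163.
The ceiling of 3371 is below the equilibrium price 4000, so it binds.
At P = 3371: Qd = 22163 - 3·3371 = 12050 and Qs = 8·3371 - 21837 = 5131.
Shortage = Qd - Qs = 12050 - 5131 = 6919.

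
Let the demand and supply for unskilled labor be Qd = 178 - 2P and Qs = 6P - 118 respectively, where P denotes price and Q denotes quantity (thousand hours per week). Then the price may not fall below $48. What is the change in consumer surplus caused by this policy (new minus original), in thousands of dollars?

In a free market, 178 - 2P = 6P - 118 gives the equilibrium P* = 37, Q* = 104.
Because the floor (48) lies above the market-clearing price, it is binding.
At P = 48: Qd = 178 - 2·48 = 82 and Qs = 6·48 - 118 = 170.
Consumer surplus without the control is ½ · (89 - 37) · 104 = 2704.
With the floor, consumers buy 82 units at 48, so CS = ½ · (89 - 48) · 82 = 1681.
Change in consumer surplus = 1681 - 2704 = -1023.

-1023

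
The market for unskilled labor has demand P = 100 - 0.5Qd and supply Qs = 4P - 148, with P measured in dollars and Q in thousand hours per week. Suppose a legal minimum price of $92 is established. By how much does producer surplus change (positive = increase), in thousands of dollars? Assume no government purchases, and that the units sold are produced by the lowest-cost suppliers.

-34

Rearranging demand gives Qd = 200 - 2P. Without the control the market clears where 200 - 2P = 4P - 148, i.e. P* = 58 and Q* = 84.
The floor of 92 is above the equilibrium price 58, so it binds.
At P = 92: Qd = 200 - 2·92 = 16 and Qs = 4·92 - 148 = 220.
Producer surplus without the control is ½ · (58 - 37) · 84 = 882.
With the floor, 16 units are sold at 92. The supply price at Q = 16 is 41, so PS = ½ · [(92 - 37) + (92 - 41)] · 16 = 848.
Change in producer surplus = 848 - 882 = -34.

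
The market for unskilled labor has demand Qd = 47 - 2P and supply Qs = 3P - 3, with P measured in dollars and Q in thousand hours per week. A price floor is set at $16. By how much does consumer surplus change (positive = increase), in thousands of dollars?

-126

In a free market, 47 - 2P = 3P - 3 gives the equilibrium P* = 10, Q* = 27.
Because the floor (16) lies above the market-clearing price, it is binding.
At P = 16: Qd = 47 - 2·16 = 15 and Qs = 3·16 - 3 = 45.
Consumer surplus without the control is ½ · (23.5 - 10) · 27 = 182.25.
With the floor, consumers buy 15 units at 16, so CS = ½ · (23.5 - 16) · 15 = 56.25.
Change in consumer surplus = 56.25 - 182.25 = -126.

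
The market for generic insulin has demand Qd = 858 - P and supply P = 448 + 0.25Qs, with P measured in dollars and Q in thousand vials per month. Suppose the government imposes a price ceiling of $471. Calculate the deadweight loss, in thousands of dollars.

Rearranging supply gives Qs = 4P - 1792. In a free market, 858 - P = 4P - 1792 gives the equilibrium P* = 530, Q* = 328.
Since 471 < 530, the ceiling is binding.
At P = 471: Qd = 858 - 471 = 387 and Qs = 4·471 - 1792 = 92.
Quantity traded falls to 92. At Q = 92 the demand price is 858 - 92 = 766 and the supply price is (1792 + 92)/4 = 471.
Deadweight loss = ½ · (766 - 471) · (328 - 92) = ½ · 295 · 236 = 34810.

34810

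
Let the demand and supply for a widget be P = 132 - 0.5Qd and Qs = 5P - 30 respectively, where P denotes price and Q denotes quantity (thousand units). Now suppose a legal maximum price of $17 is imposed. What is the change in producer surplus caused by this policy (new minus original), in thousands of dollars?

-2937.5

Rearranging demand gives Qd = 264 - 2P. Equilibrium: 264 - 2P = 5P - 30, so 294 = 7P and P* = 42, Q* = 180.
The ceiling of 17 is below the equilibrium price 42, so it binds.
At P = 17: Qd = 264 - 2·17 = 230 and Qs = 5·17 - 30 = 55.
Producer surplus without the control is ½ · (42 - 6) · 180 = 3240.
With the ceiling, producers sell 55 units at 17, so PS = ½ · (17 - 6) · 55 = 302.5.
Change in producer surplus = 302.5 - 3240 = -2937.5.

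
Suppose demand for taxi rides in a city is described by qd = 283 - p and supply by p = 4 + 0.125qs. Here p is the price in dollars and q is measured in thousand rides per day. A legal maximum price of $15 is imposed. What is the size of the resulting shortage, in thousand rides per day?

Rearranging supply gives qs = 8p - 32. Setting quantity demanded equal to quantity supplied, 283 - p = 8p - 32, gives p* = 35 and q* = 248.
The ceiling of 15 is below the equilibrium price 35, so it binds.
At p = 15: qd = 283 - 15 = 268 and qs = 8·15 - 32 = 88.
Shortage = qd - qs = 268 - 88 = 180.

180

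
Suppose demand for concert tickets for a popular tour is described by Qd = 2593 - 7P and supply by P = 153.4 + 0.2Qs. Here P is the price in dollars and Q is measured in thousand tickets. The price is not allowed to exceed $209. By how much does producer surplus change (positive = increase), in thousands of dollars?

Rearranging supply gives Qs = 5P - 767. Setting quantity demanded equal to quantity supplied, 2593 - 7P = 5P - 767, gives P* = 280 and Q* = 633.
The ceiling of 209 is below the equilibrium price 280, so it binds.
At P = 209: Qd = 2593 - 7·209 = 1130 and Qs = 5·209 - 767 = 278.
Producer surplus without the control is ½ · (280 - 153.4) · 633 = 40068.9.
With the ceiling, producers sell 278 units at 209, so PS = ½ · (209 - 153.4) · 278 = 7728.4.
Change in producer surplus = 7728.4 - 40068.9 = -32340.5.

-32340.5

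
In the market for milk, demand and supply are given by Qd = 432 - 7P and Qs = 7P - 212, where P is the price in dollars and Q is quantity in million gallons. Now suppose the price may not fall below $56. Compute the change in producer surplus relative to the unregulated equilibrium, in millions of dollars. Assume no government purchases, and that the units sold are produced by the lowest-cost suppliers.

50

Setting quantity demanded equal to quantity supplied, 432 - 7P = 7P - 212, gives P* = 46 and Q* = 110.
The floor of 56 is above the equilibrium price 46, so it binds.
At P = 56: Qd = 432 - 7·56 = 40 and Qs = 7·56 - 212 = 180.
Producer surplus without the control is ½ · (46 - 212/7) · 110 = 6050/7.
With the floor, 40 units are sold at 56. The supply price at Q = 40 is 36, so PS = ½ · [(56 - 212/7) + (56 - 36)] · 40 = 6400/7.
Change in producer surplus = 6400/7 - 6050/7 = 50.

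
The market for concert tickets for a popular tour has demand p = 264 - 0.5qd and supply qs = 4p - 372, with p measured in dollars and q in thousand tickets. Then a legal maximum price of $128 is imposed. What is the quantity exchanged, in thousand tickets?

Rearranging demand gives qd = 528 - 2p. Setting quantity demanded equal to quantity supplied, 528 - 2p = 4p - 372, gives p* = 150 and q* = 228.
The ceiling of 128 is below the equilibrium price 150, so it binds.
At p = 128: qd = 528 - 2·128 = 272 and qs = 4·128 - 372 = 140.
The quantity actually transacted is the short side, supply: 140.

140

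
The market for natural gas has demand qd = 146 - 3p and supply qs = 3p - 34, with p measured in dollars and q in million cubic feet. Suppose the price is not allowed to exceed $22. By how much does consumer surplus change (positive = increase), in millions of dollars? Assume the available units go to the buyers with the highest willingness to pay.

In a free market, 146 - 3p = 3p - 34 gives the equilibrium p* = 30, q* = 56.
Since 22 < 30, the ceiling is binding.
At p = 22: qd = 146 - 3·22 = 80 and qs = 3·22 - 34 = 32.
Consumer surplus without the control is ½ · (146/3 - 30) · 56 = 1568/3.
With the ceiling, 32 units are sold at 22 (assume they go to the highest-value buyers). The demand price at q = 32 is 38, so CS = ½ · [(146/3 - 22) + (38 - 22)] · 32 = 2048/3.
Change in consumer surplus = 2048/3 - 1568/3 = 160.

160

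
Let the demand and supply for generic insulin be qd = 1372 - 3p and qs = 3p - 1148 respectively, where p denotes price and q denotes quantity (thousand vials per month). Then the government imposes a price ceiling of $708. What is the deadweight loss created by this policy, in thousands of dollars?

0

Without the control the market clears where 1372 - 3p = 3p - 1148, i.e. p* = 420 and q* = 112.
Since 708 is above p* = 420, the ceiling does not bind and the free-market outcome prevails.
Since the control does not bind, no trades are prevented and deadweight loss is zero.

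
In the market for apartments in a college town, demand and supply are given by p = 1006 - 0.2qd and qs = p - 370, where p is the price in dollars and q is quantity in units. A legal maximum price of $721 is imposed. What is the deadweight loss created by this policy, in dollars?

Rearranging demand gives qd = 5030 - 5p. Setting quantity demanded equal to quantity supplied, 5030 - 5p = p - 370, gives p* = 900 and q* = 530.
The ceiling of 721 is below the equilibrium price 900, so it binds.
At p = 721: qd = 5030 - 5·721 = 1425 and qs = 721 - 370 = 351.
Quantity traded falls to 351. At q = 351 the demand price is (5030 - 351)/5 = 935.8 and the supply price is 370 + 351 = 721.
Deadweight loss = ½ · (935.8 - 721) · (530 - 351) = ½ · 214.8 · 179 = 19224.6.

19224.6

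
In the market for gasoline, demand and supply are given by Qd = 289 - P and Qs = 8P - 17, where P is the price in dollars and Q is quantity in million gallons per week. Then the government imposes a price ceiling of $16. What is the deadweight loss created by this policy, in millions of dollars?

Setting quantity demanded equal to quantity supplied, 289 - P = 8P - 17, gives P* = 34 and Q* = 255.
Since 16 < 34, the ceiling is binding.
At P = 16: Qd = 289 - 16 = 273 and Qs = 8·16 - 17 = 111.
Quantity traded falls to 111. At Q = 111 the demand price is 289 - 111 = 178 and the supply price is (17 + 111)/8 = 16.
Deadweight loss = ½ · (178 - 16) · (255 - 111) = ½ · 162 · 144 = 11664.

11664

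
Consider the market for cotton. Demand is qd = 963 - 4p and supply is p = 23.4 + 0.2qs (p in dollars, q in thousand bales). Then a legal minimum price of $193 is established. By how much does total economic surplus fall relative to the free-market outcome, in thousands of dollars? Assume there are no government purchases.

Rearranging supply gives qs = 5p - 117. Equilibrium: 963 - 4p = 5p - 117, so 1080 = 9p and p* = 120, q* = 483.
Because the floor (193) lies above the market-clearing price, it is binding.
At p = 193: qd = 963 - 4·193 = 191 and qs = 5·193 - 117 = 848.
Quantity traded falls to 191. At q = 191 the demand price is (963 - 191)/4 = 193 and the supply price is (117 + 191)/5 = 61.6.
Deadweight loss = ½ · (193 - 61.6) · (483 - 191) = ½ · 131.4 · 292 = 19184.4.

19184.4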